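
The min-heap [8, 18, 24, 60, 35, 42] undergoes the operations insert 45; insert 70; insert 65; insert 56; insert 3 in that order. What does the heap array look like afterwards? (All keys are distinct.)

[3, 8, 24, 60, 18, 42, 45, 70, 65, 56, 35]

insert 45:
  append 45 at index 6 → [8, 18, 24, 60, 35, 42, 45] (no swap needed)
insert 70:
  append 70 at index 7 → [8, 18, 24, 60, 35, 42, 45, 70] (no swap needed)
insert 65:
  append 65 at index 8 → [8, 18, 24, 60, 35, 42, 45, 70, 65] (no swap needed)
insert 56:
  append 56 at index 9 → [8, 18, 24, 60, 35, 42, 45, 70, 65, 56] (no swap needed)
insert 3:
  append 3 at index 10 → [8, 18, 24, 60, 35, 42, 45, 70, 65, 56, 3]
  3 < parent 35 at index 4, swap → [8, 18, 24, 60, 3, 42, 45, 70, 65, 56, 35]
  3 < parent 18 at index 1, swap → [8, 3, 24, 60, 18, 42, 45, 70, 65, 56, 35]
  3 < parent 8 at index 0, swap → [3, 8, 24, 60, 18, 42, 45, 70, 65, 56, 35]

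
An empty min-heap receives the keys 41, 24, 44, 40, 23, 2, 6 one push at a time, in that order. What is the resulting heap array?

[2, 24, 6, 41, 40, 44, 23]

Insert 41:
  append 41 at index 0 → [41] (no swap needed)
Insert 24:
  append 24 at index 1 → [41, 24]
  24 < parent 41 at index 0, swap → [24, 41]
Insert 44:
  append 44 at index 2 → [24, 41, 44] (no swap needed)
Insert 40:
  append 40 at index 3 → [24, 41, 44, 40]
  40 < parent 41 at index 1, swap → [24, 40, 44, 41]
Insert 23:
  append 23 at index 4 → [24, 40, 44, 41, 23]
  23 < parent 40 at index 1, swap → [24, 23, 44, 41, 40]
  23 < parent 24 at index 0, swap → [23, 24, 44, 41, 40]
Insert 2:
  append 2 at index 5 → [23, 24, 44, 41, 40, 2]
  2 < parent 44 at index 2, swap → [23, 24, 2, 41, 40, 44]
  2 < parent 23 at index 0, swap → [2, 24, 23, 41, 40, 44]
Insert 6:
  append 6 at index 6 → [2, 24, 23, 41, 40, 44, 6]
  6 < parent 23 at index 2, swap → [2, 24, 6, 41, 40, 44, 23]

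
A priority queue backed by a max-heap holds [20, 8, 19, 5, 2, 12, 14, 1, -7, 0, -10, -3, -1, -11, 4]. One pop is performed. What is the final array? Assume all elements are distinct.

[19, 8, 14, 5, 2, 12, 4, 1, -7, 0, -10, -3, -1, -11]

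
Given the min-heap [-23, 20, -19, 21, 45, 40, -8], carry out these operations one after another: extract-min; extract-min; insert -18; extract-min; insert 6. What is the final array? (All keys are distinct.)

extract-min → returns -23:
  remove root -23; move last element -8 to root → [-8, 20, -19, 21, 45, 40]
  -8 vs smaller child -19 at index 2, swap → [-19, 20, -8, 21, 45, 40]
extract-min → returns -19:
  remove root -19; move last element 40 to root → [40, 20, -8, 21, 45]
  40 vs smaller child -8 at index 2, swap → [-8, 20, 40, 21, 45]
insert -18:
  append -18 at index 5 → [-8, 20, 40, 21, 45, -18]
  -18 < parent 40 at index 2, swap → [-8, 20, -18, 21, 45, 40]
  -18 < parent -8 at index 0, swap → [-18, 20, -8, 21, 45, 40]
extract-min → returns -18:
  remove root -18; move last element 40 to root → [40, 20, -8, 21, 45]
  40 vs smaller child -8 at index 2, swap → [-8, 20, 40, 21, 45]
insert 6:
  append 6 at index 5 → [-8, 20, 40, 21, 45, 6]
  6 < parent 40 at index 2, swap → [-8, 20, 6, 21, 45, 40]

[-8, 20, 6, 21, 45, 40]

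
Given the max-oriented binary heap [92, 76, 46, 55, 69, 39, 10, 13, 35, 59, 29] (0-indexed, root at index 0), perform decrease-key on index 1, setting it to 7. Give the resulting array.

set index 1 from 76 to 7 → [92, 7, 46, 55, 69, 39, 10, 13, 35, 59, 29]
7 vs larger child 69 at index 4, swap → [92, 69, 46, 55, 7, 39, 10, 13, 35, 59, 29]
7 vs larger child 59 at index 9, swap → [92, 69, 46, 55, 59, 39, 10, 13, 35, 7, 29]

[92, 69, 46, 55, 59, 39, 10, 13, 35, 7, 29]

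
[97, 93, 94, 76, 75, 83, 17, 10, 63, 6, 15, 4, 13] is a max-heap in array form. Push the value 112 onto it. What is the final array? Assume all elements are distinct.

[112, 93, 97, 76, 75, 83, 94, 10, 63, 6, 15, 4, 13, 17]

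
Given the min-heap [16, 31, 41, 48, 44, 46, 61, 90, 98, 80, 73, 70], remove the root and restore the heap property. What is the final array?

[31, 44, 41, 48, 70, 46, 61, 90, 98, 80, 73]

remove root 16; move last element 70 to root → [70, 31, 41, 48, 44, 46, 61, 90, 98, 80, 73]
70 vs smaller child 31 at index 1, swap → [31, 70, 41, 48, 44, 46, 61, 90, 98, 80, 73]
70 vs smaller child 44 at index 4, swap → [31, 44, 41, 48, 70, 46, 61, 90, 98, 80, 73]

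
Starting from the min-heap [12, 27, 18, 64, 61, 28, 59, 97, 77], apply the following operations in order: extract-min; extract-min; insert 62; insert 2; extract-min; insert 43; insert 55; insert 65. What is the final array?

extract-min → returns 12:
  remove root 12; move last element 77 to root → [77, 27, 18, 64, 61, 28, 59, 97]
  77 vs smaller child 18 at index 2, swap → [18, 27, 77, 64, 61, 28, 59, 97]
  77 vs smaller child 28 at index 5, swap → [18, 27, 28, 64, 61, 77, 59, 97]
extract-min → returns 18:
  remove root 18; move last element 97 to root → [97, 27, 28, 64, 61, 77, 59]
  97 vs smaller child 27 at index 1, swap → [27, 97, 28, 64, 61, 77, 59]
  97 vs smaller child 61 at index 4, swap → [27, 61, 28, 64, 97, 77, 59]
insert 62:
  append 62 at index 7 → [27, 61, 28, 64, 97, 77, 59, 62]
  62 < parent 64 at index 3, swap → [27, 61, 28, 62, 97, 77, 59, 64]
insert 2:
  append 2 at index 8 → [27, 61, 28, 62, 97, 77, 59, 64, 2]
  2 < parent 62 at index 3, swap → [27, 61, 28, 2, 97, 77, 59, 64, 62]
  2 < parent 61 at index 1, swap → [27, 2, 28, 61, 97, 77, 59, 64, 62]
  2 < parent 27 at index 0, swap → [2, 27, 28, 61, 97, 77, 59, 64, 62]
extract-min → returns 2:
  remove root 2; move last element 62 to root → [62, 27, 28, 61, 97, 77, 59, 64]
  62 vs smaller child 27 at index 1, swap → [27, 62, 28, 61, 97, 77, 59, 64]
  62 vs smaller child 61 at index 3, swap → [27, 61, 28, 62, 97, 77, 59, 64]
insert 43:
  append 43 at index 8 → [27, 61, 28, 62, 97, 77, 59, 64, 43]
  43 < parent 62 at index 3, swap → [27, 61, 28, 43, 97, 77, 59, 64, 62]
  43 < parent 61 at index 1, swap → [27, 43, 28, 61, 97, 77, 59, 64, 62]
insert 55:
  append 55 at index 9 → [27, 43, 28, 61, 97, 77, 59, 64, 62, 55]
  55 < parent 97 at index 4, swap → [27, 43, 28, 61, 55, 77, 59, 64, 62, 97]
insert 65:
  append 65 at index 10 → [27, 43, 28, 61, 55, 77, 59, 64, 62, 97, 65] (no swap needed)

[27, 43, 28, 61, 55, 77, 59, 64, 62, 97, 65]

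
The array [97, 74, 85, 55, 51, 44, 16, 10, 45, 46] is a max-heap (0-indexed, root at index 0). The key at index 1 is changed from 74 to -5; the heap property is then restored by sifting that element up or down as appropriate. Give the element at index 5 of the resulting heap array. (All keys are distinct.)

set index 1 from 74 to -5 → [97, -5, 85, 55, 51, 44, 16, 10, 45, 46]
-5 vs larger child 55 at index 3, swap → [97, 55, 85, -5, 51, 44, 16, 10, 45, 46]
-5 vs larger child 45 at index 8, swap → [97, 55, 85, 45, 51, 44, 16, 10, -5, 46]
resulting array: [97, 55, 85, 45, 51, 44, 16, 10, -5, 46]

44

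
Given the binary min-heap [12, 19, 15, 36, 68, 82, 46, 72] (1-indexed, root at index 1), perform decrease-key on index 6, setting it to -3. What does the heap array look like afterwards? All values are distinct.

set index 6 from 82 to -3 → [12, 19, 15, 36, 68, -3, 46, 72]
-3 < parent 15 at index 3, swap → [12, 19, -3, 36, 68, 15, 46, 72]
-3 < parent 12 at index 1, swap → [-3, 19, 12, 36, 68, 15, 46, 72]

[-3, 19, 12, 36, 68, 15, 46, 72]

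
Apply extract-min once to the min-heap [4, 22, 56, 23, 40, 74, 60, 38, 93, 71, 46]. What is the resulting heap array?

remove root 4; move last element 46 to root → [46, 22, 56, 23, 40, 74, 60, 38, 93, 71]
46 vs smaller child 22 at index 1, swap → [22, 46, 56, 23, 40, 74, 60, 38, 93, 71]
46 vs smaller child 23 at index 3, swap → [22, 23, 56, 46, 40, 74, 60, 38, 93, 71]
46 vs smaller child 38 at index 7, swap → [22, 23, 56, 38, 40, 74, 60, 46, 93, 71]

[22, 23, 56, 38, 40, 74, 60, 46, 93, 71]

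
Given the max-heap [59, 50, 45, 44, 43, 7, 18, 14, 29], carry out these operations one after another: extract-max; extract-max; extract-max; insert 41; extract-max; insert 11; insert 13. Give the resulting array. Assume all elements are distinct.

[43, 29, 41, 18, 14, 7, 11, 13]

extract-max → returns 59:
  remove root 59; move last element 29 to root → [29, 50, 45, 44, 43, 7, 18, 14]
  29 vs larger child 50 at index 1, swap → [50, 29, 45, 44, 43, 7, 18, 14]
  29 vs larger child 44 at index 3, swap → [50, 44, 45, 29, 43, 7, 18, 14]
extract-max → returns 50:
  remove root 50; move last element 14 to root → [14, 44, 45, 29, 43, 7, 18]
  14 vs larger child 45 at index 2, swap → [45, 44, 14, 29, 43, 7, 18]
  14 vs larger child 18 at index 6, swap → [45, 44, 18, 29, 43, 7, 14]
extract-max → returns 45:
  remove root 45; move last element 14 to root → [14, 44, 18, 29, 43, 7]
  14 vs larger child 44 at index 1, swap → [44, 14, 18, 29, 43, 7]
  14 vs larger child 43 at index 4, swap → [44, 43, 18, 29, 14, 7]
insert 41:
  append 41 at index 6 → [44, 43, 18, 29, 14, 7, 41]
  41 > parent 18 at index 2, swap → [44, 43, 41, 29, 14, 7, 18]
extract-max → returns 44:
  remove root 44; move last element 18 to root → [18, 43, 41, 29, 14, 7]
  18 vs larger child 43 at index 1, swap → [43, 18, 41, 29, 14, 7]
  18 vs larger child 29 at index 3, swap → [43, 29, 41, 18, 14, 7]
insert 11:
  append 11 at index 6 → [43, 29, 41, 18, 14, 7, 11] (no swap needed)
insert 13:
  append 13 at index 7 → [43, 29, 41, 18, 14, 7, 11, 13] (no swap needed)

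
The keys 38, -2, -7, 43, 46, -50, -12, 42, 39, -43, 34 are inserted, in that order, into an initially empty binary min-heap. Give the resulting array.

[-50, -43, -12, 39, 34, -2, -7, 43, 42, 46, 38]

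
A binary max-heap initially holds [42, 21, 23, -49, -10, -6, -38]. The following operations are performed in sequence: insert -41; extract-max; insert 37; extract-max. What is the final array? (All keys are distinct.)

[23, 21, -6, -41, -10, -49, -38]

insert -41:
  append -41 at index 7 → [42, 21, 23, -49, -10, -6, -38, -41]
  -41 > parent -49 at index 3, swap → [42, 21, 23, -41, -10, -6, -38, -49]
extract-max → returns 42:
  remove root 42; move last element -49 to root → [-49, 21, 23, -41, -10, -6, -38]
  -49 vs larger child 23 at index 2, swap → [23, 21, -49, -41, -10, -6, -38]
  -49 vs larger child -6 at index 5, swap → [23, 21, -6, -41, -10, -49, -38]
insert 37:
  append 37 at index 7 → [23, 21, -6, -41, -10, -49, -38, 37]
  37 > parent -41 at index 3, swap → [23, 21, -6, 37, -10, -49, -38, -41]
  37 > parent 21 at index 1, swap → [23, 37, -6, 21, -10, -49, -38, -41]
  37 > parent 23 at index 0, swap → [37, 23, -6, 21, -10, -49, -38, -41]
extract-max → returns 37:
  remove root 37; move last element -41 to root → [-41, 23, -6, 21, -10, -49, -38]
  -41 vs larger child 23 at index 1, swap → [23, -41, -6, 21, -10, -49, -38]
  -41 vs larger child 21 at index 3, swap → [23, 21, -6, -41, -10, -49, -38]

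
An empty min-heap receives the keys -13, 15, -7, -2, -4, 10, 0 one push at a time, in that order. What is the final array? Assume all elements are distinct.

[-13, -4, -7, 15, -2, 10, 0]

Insert -13:
  append -13 at index 0 → [-13] (no swap needed)
Insert 15:
  append 15 at index 1 → [-13, 15] (no swap needed)
Insert -7:
  append -7 at index 2 → [-13, 15, -7] (no swap needed)
Insert -2:
  append -2 at index 3 → [-13, 15, -7, -2]
  -2 < parent 15 at index 1, swap → [-13, -2, -7, 15]
Insert -4:
  append -4 at index 4 → [-13, -2, -7, 15, -4]
  -4 < parent -2 at index 1, swap → [-13, -4, -7, 15, -2]
Insert 10:
  append 10 at index 5 → [-13, -4, -7, 15, -2, 10] (no swap needed)
Insert 0:
  append 0 at index 6 → [-13, -4, -7, 15, -2, 10, 0] (no swap needed)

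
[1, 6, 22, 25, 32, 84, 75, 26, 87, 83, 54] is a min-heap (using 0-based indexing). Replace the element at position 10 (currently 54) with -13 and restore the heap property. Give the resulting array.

set index 10 from 54 to -13 → [1, 6, 22, 25, 32, 84, 75, 26, 87, 83, -13]
-13 < parent 32 at index 4, swap → [1, 6, 22, 25, -13, 84, 75, 26, 87, 83, 32]
-13 < parent 6 at index 1, swap → [1, -13, 22, 25, 6, 84, 75, 26, 87, 83, 32]
-13 < parent 1 at index 0, swap → [-13, 1, 22, 25, 6, 84, 75, 26, 87, 83, 32]

[-13, 1, 22, 25, 6, 84, 75, 26, 87, 83, 32]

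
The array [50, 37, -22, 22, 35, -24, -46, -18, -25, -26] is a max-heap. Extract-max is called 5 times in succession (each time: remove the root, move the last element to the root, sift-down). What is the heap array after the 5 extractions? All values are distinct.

[-22, -25, -24, -46, -26]

extract-max #1 returns 50:
  remove root 50; move last element -26 to root → [-26, 37, -22, 22, 35, -24, -46, -18, -25]
  -26 vs larger child 37 at index 1, swap → [37, -26, -22, 22, 35, -24, -46, -18, -25]
  -26 vs larger child 35 at index 4, swap → [37, 35, -22, 22, -26, -24, -46, -18, -25]
extract-max #2 returns 37:
  remove root 37; move last element -25 to root → [-25, 35, -22, 22, -26, -24, -46, -18]
  -25 vs larger child 35 at index 1, swap → [35, -25, -22, 22, -26, -24, -46, -18]
  -25 vs larger child 22 at index 3, swap → [35, 22, -22, -25, -26, -24, -46, -18]
  -25 vs only child -18 at index 7, swap → [35, 22, -22, -18, -26, -24, -46, -25]
extract-max #3 returns 35:
  remove root 35; move last element -25 to root → [-25, 22, -22, -18, -26, -24, -46]
  -25 vs larger child 22 at index 1, swap → [22, -25, -22, -18, -26, -24, -46]
  -25 vs larger child -18 at index 3, swap → [22, -18, -22, -25, -26, -24, -46]
extract-max #4 returns 22:
  remove root 22; move last element -46 to root → [-46, -18, -22, -25, -26, -24]
  -46 vs larger child -18 at index 1, swap → [-18, -46, -22, -25, -26, -24]
  -46 vs larger child -25 at index 3, swap → [-18, -25, -22, -46, -26, -24]
extract-max #5 returns -18:
  remove root -18; move last element -24 to root → [-24, -25, -22, -46, -26]
  -24 vs larger child -22 at index 2, swap → [-22, -25, -24, -46, -26]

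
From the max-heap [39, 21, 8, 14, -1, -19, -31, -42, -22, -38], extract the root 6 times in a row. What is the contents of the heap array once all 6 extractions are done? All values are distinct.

[-22, -31, -42, -38]

extract-max #1 returns 39:
  remove root 39; move last element -38 to root → [-38, 21, 8, 14, -1, -19, -31, -42, -22]
  -38 vs larger child 21 at index 1, swap → [21, -38, 8, 14, -1, -19, -31, -42, -22]
  -38 vs larger child 14 at index 3, swap → [21, 14, 8, -38, -1, -19, -31, -42, -22]
  -38 vs larger child -22 at index 8, swap → [21, 14, 8, -22, -1, -19, -31, -42, -38]
extract-max #2 returns 21:
  remove root 21; move last element -38 to root → [-38, 14, 8, -22, -1, -19, -31, -42]
  -38 vs larger child 14 at index 1, swap → [14, -38, 8, -22, -1, -19, -31, -42]
  -38 vs larger child -1 at index 4, swap → [14, -1, 8, -22, -38, -19, -31, -42]
extract-max #3 returns 14:
  remove root 14; move last element -42 to root → [-42, -1, 8, -22, -38, -19, -31]
  -42 vs larger child 8 at index 2, swap → [8, -1, -42, -22, -38, -19, -31]
  -42 vs larger child -19 at index 5, swap → [8, -1, -19, -22, -38, -42, -31]
extract-max #4 returns 8:
  remove root 8; move last element -31 to root → [-31, -1, -19, -22, -38, -42]
  -31 vs larger child -1 at index 1, swap → [-1, -31, -19, -22, -38, -42]
  -31 vs larger child -22 at index 3, swap → [-1, -22, -19, -31, -38, -42]
extract-max #5 returns -1:
  remove root -1; move last element -42 to root → [-42, -22, -19, -31, -38]
  -42 vs larger child -19 at index 2, swap → [-19, -22, -42, -31, -38]
extract-max #6 returns -19:
  remove root -19; move last element -38 to root → [-38, -22, -42, -31]
  -38 vs larger child -22 at index 1, swap → [-22, -38, -42, -31]
  -38 vs only child -31 at index 3, swap → [-22, -31, -42, -38]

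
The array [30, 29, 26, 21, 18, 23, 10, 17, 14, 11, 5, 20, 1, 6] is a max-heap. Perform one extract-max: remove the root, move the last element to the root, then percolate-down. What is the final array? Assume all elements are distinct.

[29, 21, 26, 17, 18, 23, 10, 6, 14, 11, 5, 20, 1]

remove root 30; move last element 6 to root → [6, 29, 26, 21, 18, 23, 10, 17, 14, 11, 5, 20, 1]
6 vs larger child 29 at index 1, swap → [29, 6, 26, 21, 18, 23, 10, 17, 14, 11, 5, 20, 1]
6 vs larger child 21 at index 3, swap → [29, 21, 26, 6, 18, 23, 10, 17, 14, 11, 5, 20, 1]
6 vs larger child 17 at index 7, swap → [29, 21, 26, 17, 18, 23, 10, 6, 14, 11, 5, 20, 1]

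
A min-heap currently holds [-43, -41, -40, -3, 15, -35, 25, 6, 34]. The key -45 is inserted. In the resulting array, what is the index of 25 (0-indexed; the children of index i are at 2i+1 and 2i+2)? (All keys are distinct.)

6

append -45 at index 9 → [-43, -41, -40, -3, 15, -35, 25, 6, 34, -45]
-45 < parent 15 at index 4, swap → [-43, -41, -40, -3, -45, -35, 25, 6, 34, 15]
-45 < parent -41 at index 1, swap → [-43, -45, -40, -3, -41, -35, 25, 6, 34, 15]
-45 < parent -43 at index 0, swap → [-45, -43, -40, -3, -41, -35, 25, 6, 34, 15]
resulting array: [-45, -43, -40, -3, -41, -35, 25, 6, 34, 15]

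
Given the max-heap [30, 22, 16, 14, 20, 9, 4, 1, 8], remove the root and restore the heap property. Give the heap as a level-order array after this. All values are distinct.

remove root 30; move last element 8 to root → [8, 22, 16, 14, 20, 9, 4, 1]
8 vs larger child 22 at index 1, swap → [22, 8, 16, 14, 20, 9, 4, 1]
8 vs larger child 20 at index 4, swap → [22, 20, 16, 14, 8, 9, 4, 1]

[22, 20, 16, 14, 8, 9, 4, 1]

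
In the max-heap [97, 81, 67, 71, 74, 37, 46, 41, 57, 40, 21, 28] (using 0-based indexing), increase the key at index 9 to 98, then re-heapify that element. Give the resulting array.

[98, 97, 67, 71, 81, 37, 46, 41, 57, 74, 21, 28]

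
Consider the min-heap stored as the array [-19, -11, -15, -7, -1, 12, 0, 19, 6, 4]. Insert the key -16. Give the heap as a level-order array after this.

append -16 at index 10 → [-19, -11, -15, -7, -1, 12, 0, 19, 6, 4, -16]
-16 < parent -1 at index 4, swap → [-19, -11, -15, -7, -16, 12, 0, 19, 6, 4, -1]
-16 < parent -11 at index 1, swap → [-19, -16, -15, -7, -11, 12, 0, 19, 6, 4, -1]

[-19, -16, -15, -7, -11, 12, 0, 19, 6, 4, -1]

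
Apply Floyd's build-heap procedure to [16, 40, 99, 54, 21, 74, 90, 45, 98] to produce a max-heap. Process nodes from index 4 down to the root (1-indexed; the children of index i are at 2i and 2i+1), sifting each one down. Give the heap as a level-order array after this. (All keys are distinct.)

[99, 98, 90, 54, 21, 74, 16, 45, 40]

sift down from index 4:
  54 vs larger child 98 at index 9, swap → [16, 40, 99, 98, 21, 74, 90, 45, 54]
sift down from index 3: already satisfies heap property
sift down from index 2:
  40 vs larger child 98 at index 4, swap → [16, 98, 99, 40, 21, 74, 90, 45, 54]
  40 vs larger child 54 at index 9, swap → [16, 98, 99, 54, 21, 74, 90, 45, 40]
sift down from index 1:
  16 vs larger child 99 at index 3, swap → [99, 98, 16, 54, 21, 74, 90, 45, 40]
  16 vs larger child 90 at index 7, swap → [99, 98, 90, 54, 21, 74, 16, 45, 40]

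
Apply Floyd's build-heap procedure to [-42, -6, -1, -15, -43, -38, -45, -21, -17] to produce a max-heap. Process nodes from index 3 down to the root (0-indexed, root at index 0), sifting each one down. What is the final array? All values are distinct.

[-1, -6, -38, -15, -43, -42, -45, -21, -17]

sift down from index 3: already satisfies heap property
sift down from index 2: already satisfies heap property
sift down from index 1: already satisfies heap property
sift down from index 0:
  -42 vs larger child -1 at index 2, swap → [-1, -6, -42, -15, -43, -38, -45, -21, -17]
  -42 vs larger child -38 at index 5, swap → [-1, -6, -38, -15, -43, -42, -45, -21, -17]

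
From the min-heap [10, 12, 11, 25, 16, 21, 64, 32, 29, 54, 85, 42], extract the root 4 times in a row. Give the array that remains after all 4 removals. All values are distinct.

[21, 25, 42, 29, 54, 85, 64, 32]

extract-min #1 returns 10:
  remove root 10; move last element 42 to root → [42, 12, 11, 25, 16, 21, 64, 32, 29, 54, 85]
  42 vs smaller child 11 at index 2, swap → [11, 12, 42, 25, 16, 21, 64, 32, 29, 54, 85]
  42 vs smaller child 21 at index 5, swap → [11, 12, 21, 25, 16, 42, 64, 32, 29, 54, 85]
extract-min #2 returns 11:
  remove root 11; move last element 85 to root → [85, 12, 21, 25, 16, 42, 64, 32, 29, 54]
  85 vs smaller child 12 at index 1, swap → [12, 85, 21, 25, 16, 42, 64, 32, 29, 54]
  85 vs smaller child 16 at index 4, swap → [12, 16, 21, 25, 85, 42, 64, 32, 29, 54]
  85 vs only child 54 at index 9, swap → [12, 16, 21, 25, 54, 42, 64, 32, 29, 85]
extract-min #3 returns 12:
  remove root 12; move last element 85 to root → [85, 16, 21, 25, 54, 42, 64, 32, 29]
  85 vs smaller child 16 at index 1, swap → [16, 85, 21, 25, 54, 42, 64, 32, 29]
  85 vs smaller child 25 at index 3, swap → [16, 25, 21, 85, 54, 42, 64, 32, 29]
  85 vs smaller child 29 at index 8, swap → [16, 25, 21, 29, 54, 42, 64, 32, 85]
extract-min #4 returns 16:
  remove root 16; move last element 85 to root → [85, 25, 21, 29, 54, 42, 64, 32]
  85 vs smaller child 21 at index 2, swap → [21, 25, 85, 29, 54, 42, 64, 32]
  85 vs smaller child 42 at index 5, swap → [21, 25, 42, 29, 54, 85, 64, 32]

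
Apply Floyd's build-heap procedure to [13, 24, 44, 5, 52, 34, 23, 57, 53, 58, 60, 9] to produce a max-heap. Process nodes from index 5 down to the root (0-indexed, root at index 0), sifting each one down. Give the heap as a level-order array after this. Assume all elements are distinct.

sift down from index 5: already satisfies heap property
sift down from index 4:
  52 vs larger child 60 at index 10, swap → [13, 24, 44, 5, 60, 34, 23, 57, 53, 58, 52, 9]
sift down from index 3:
  5 vs larger child 57 at index 7, swap → [13, 24, 44, 57, 60, 34, 23, 5, 53, 58, 52, 9]
sift down from index 2: already satisfies heap property
sift down from index 1:
  24 vs larger child 60 at index 4, swap → [13, 60, 44, 57, 24, 34, 23, 5, 53, 58, 52, 9]
  24 vs larger child 58 at index 9, swap → [13, 60, 44, 57, 58, 34, 23, 5, 53, 24, 52, 9]
sift down from index 0:
  13 vs larger child 60 at index 1, swap → [60, 13, 44, 57, 58, 34, 23, 5, 53, 24, 52, 9]
  13 vs larger child 58 at index 4, swap → [60, 58, 44, 57, 13, 34, 23, 5, 53, 24, 52, 9]
  13 vs larger child 52 at index 10, swap → [60, 58, 44, 57, 52, 34, 23, 5, 53, 24, 13, 9]

[60, 58, 44, 57, 52, 34, 23, 5, 53, 24, 13, 9]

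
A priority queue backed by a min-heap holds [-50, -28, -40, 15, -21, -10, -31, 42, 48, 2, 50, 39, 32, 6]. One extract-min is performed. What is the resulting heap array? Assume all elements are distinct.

[-40, -28, -31, 15, -21, -10, 6, 42, 48, 2, 50, 39, 32]

remove root -50; move last element 6 to root → [6, -28, -40, 15, -21, -10, -31, 42, 48, 2, 50, 39, 32]
6 vs smaller child -40 at index 2, swap → [-40, -28, 6, 15, -21, -10, -31, 42, 48, 2, 50, 39, 32]
6 vs smaller child -31 at index 6, swap → [-40, -28, -31, 15, -21, -10, 6, 42, 48, 2, 50, 39, 32]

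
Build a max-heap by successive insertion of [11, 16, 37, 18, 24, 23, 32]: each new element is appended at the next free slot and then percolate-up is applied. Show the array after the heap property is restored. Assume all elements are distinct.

[37, 24, 32, 11, 18, 16, 23]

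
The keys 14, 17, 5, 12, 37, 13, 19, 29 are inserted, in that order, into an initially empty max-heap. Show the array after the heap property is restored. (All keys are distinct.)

Insert 14:
  append 14 at index 0 → [14] (no swap needed)
Insert 17:
  append 17 at index 1 → [14, 17]
  17 > parent 14 at index 0, swap → [17, 14]
Insert 5:
  append 5 at index 2 → [17, 14, 5] (no swap needed)
Insert 12:
  append 12 at index 3 → [17, 14, 5, 12] (no swap needed)
Insert 37:
  append 37 at index 4 → [17, 14, 5, 12, 37]
  37 > parent 14 at index 1, swap → [17, 37, 5, 12, 14]
  37 > parent 17 at index 0, swap → [37, 17, 5, 12, 14]
Insert 13:
  append 13 at index 5 → [37, 17, 5, 12, 14, 13]
  13 > parent 5 at index 2, swap → [37, 17, 13, 12, 14, 5]
Insert 19:
  append 19 at index 6 → [37, 17, 13, 12, 14, 5, 19]
  19 > parent 13 at index 2, swap → [37, 17, 19, 12, 14, 5, 13]
Insert 29:
  append 29 at index 7 → [37, 17, 19, 12, 14, 5, 13, 29]
  29 > parent 12 at index 3, swap → [37, 17, 19, 29, 14, 5, 13, 12]
  29 > parent 17 at index 1, swap → [37, 29, 19, 17, 14, 5, 13, 12]

[37, 29, 19, 17, 14, 5, 13, 12]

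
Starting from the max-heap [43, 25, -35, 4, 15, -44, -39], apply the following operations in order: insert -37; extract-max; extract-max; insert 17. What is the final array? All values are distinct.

insert -37:
  append -37 at index 7 → [43, 25, -35, 4, 15, -44, -39, -37] (no swap needed)
extract-max → returns 43:
  remove root 43; move last element -37 to root → [-37, 25, -35, 4, 15, -44, -39]
  -37 vs larger child 25 at index 1, swap → [25, -37, -35, 4, 15, -44, -39]
  -37 vs larger child 15 at index 4, swap → [25, 15, -35, 4, -37, -44, -39]
extract-max → returns 25:
  remove root 25; move last element -39 to root → [-39, 15, -35, 4, -37, -44]
  -39 vs larger child 15 at index 1, swap → [15, -39, -35, 4, -37, -44]
  -39 vs larger child 4 at index 3, swap → [15, 4, -35, -39, -37, -44]
insert 17:
  append 17 at index 6 → [15, 4, -35, -39, -37, -44, 17]
  17 > parent -35 at index 2, swap → [15, 4, 17, -39, -37, -44, -35]
  17 > parent 15 at index 0, swap → [17, 4, 15, -39, -37, -44, -35]

[17, 4, 15, -39, -37, -44, -35]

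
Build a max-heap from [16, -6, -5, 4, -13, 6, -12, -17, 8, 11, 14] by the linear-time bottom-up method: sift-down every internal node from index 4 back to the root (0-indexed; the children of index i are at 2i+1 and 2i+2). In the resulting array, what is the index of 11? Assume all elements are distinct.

4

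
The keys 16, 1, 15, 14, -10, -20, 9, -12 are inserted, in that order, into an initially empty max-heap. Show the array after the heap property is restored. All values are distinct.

[16, 14, 15, 1, -10, -20, 9, -12]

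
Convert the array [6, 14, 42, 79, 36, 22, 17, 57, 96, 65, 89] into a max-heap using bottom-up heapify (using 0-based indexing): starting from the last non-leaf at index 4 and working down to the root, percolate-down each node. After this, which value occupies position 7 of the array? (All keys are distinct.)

57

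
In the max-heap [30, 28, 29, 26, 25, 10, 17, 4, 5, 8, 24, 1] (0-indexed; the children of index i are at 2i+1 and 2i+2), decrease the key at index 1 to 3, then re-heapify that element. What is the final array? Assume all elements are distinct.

set index 1 from 28 to 3 → [30, 3, 29, 26, 25, 10, 17, 4, 5, 8, 24, 1]
3 vs larger child 26 at index 3, swap → [30, 26, 29, 3, 25, 10, 17, 4, 5, 8, 24, 1]
3 vs larger child 5 at index 8, swap → [30, 26, 29, 5, 25, 10, 17, 4, 3, 8, 24, 1]

[30, 26, 29, 5, 25, 10, 17, 4, 3, 8, 24, 1]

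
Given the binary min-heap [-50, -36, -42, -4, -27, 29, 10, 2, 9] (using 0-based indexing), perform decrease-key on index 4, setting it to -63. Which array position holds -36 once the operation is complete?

4

set index 4 from -27 to -63 → [-50, -36, -42, -4, -63, 29, 10, 2, 9]
-63 < parent -36 at index 1, swap → [-50, -63, -42, -4, -36, 29, 10, 2, 9]
-63 < parent -50 at index 0, swap → [-63, -50, -42, -4, -36, 29, 10, 2, 9]
resulting array: [-63, -50, -42, -4, -36, 29, 10, 2, 9]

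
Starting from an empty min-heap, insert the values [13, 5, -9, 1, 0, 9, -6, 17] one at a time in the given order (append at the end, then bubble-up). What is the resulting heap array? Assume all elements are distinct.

Insert 13:
  append 13 at index 0 → [13] (no swap needed)
Insert 5:
  append 5 at index 1 → [13, 5]
  5 < parent 13 at index 0, swap → [5, 13]
Insert -9:
  append -9 at index 2 → [5, 13, -9]
  -9 < parent 5 at index 0, swap → [-9, 13, 5]
Insert 1:
  append 1 at index 3 → [-9, 13, 5, 1]
  1 < parent 13 at index 1, swap → [-9, 1, 5, 13]
Insert 0:
  append 0 at index 4 → [-9, 1, 5, 13, 0]
  0 < parent 1 at index 1, swap → [-9, 0, 5, 13, 1]
Insert 9:
  append 9 at index 5 → [-9, 0, 5, 13, 1, 9] (no swap needed)
Insert -6:
  append -6 at index 6 → [-9, 0, 5, 13, 1, 9, -6]
  -6 < parent 5 at index 2, swap → [-9, 0, -6, 13, 1, 9, 5]
Insert 17:
  append 17 at index 7 → [-9, 0, -6, 13, 1, 9, 5, 17] (no swap needed)

[-9, 0, -6, 13, 1, 9, 5, 17]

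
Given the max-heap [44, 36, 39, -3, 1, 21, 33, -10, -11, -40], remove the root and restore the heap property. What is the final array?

remove root 44; move last element -40 to root → [-40, 36, 39, -3, 1, 21, 33, -10, -11]
-40 vs larger child 39 at index 2, swap → [39, 36, -40, -3, 1, 21, 33, -10, -11]
-40 vs larger child 33 at index 6, swap → [39, 36, 33, -3, 1, 21, -40, -10, -11]

[39, 36, 33, -3, 1, 21, -40, -10, -11]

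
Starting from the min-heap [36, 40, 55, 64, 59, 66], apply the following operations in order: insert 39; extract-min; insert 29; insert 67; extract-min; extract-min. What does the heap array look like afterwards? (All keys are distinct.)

insert 39:
  append 39 at index 6 → [36, 40, 55, 64, 59, 66, 39]
  39 < parent 55 at index 2, swap → [36, 40, 39, 64, 59, 66, 55]
extract-min → returns 36:
  remove root 36; move last element 55 to root → [55, 40, 39, 64, 59, 66]
  55 vs smaller child 39 at index 2, swap → [39, 40, 55, 64, 59, 66]
insert 29:
  append 29 at index 6 → [39, 40, 55, 64, 59, 66, 29]
  29 < parent 55 at index 2, swap → [39, 40, 29, 64, 59, 66, 55]
  29 < parent 39 at index 0, swap → [29, 40, 39, 64, 59, 66, 55]
insert 67:
  append 67 at index 7 → [29, 40, 39, 64, 59, 66, 55, 67] (no swap needed)
extract-min → returns 29:
  remove root 29; move last element 67 to root → [67, 40, 39, 64, 59, 66, 55]
  67 vs smaller child 39 at index 2, swap → [39, 40, 67, 64, 59, 66, 55]
  67 vs smaller child 55 at index 6, swap → [39, 40, 55, 64, 59, 66, 67]
extract-min → returns 39:
  remove root 39; move last element 67 to root → [67, 40, 55, 64, 59, 66]
  67 vs smaller child 40 at index 1, swap → [40, 67, 55, 64, 59, 66]
  67 vs smaller child 59 at index 4, swap → [40, 59, 55, 64, 67, 66]

[40, 59, 55, 64, 67, 66]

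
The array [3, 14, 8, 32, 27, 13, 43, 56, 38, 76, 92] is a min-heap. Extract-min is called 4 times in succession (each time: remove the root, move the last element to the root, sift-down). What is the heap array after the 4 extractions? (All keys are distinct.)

extract-min #1 returns 3:
  remove root 3; move last element 92 to root → [92, 14, 8, 32, 27, 13, 43, 56, 38, 76]
  92 vs smaller child 8 at index 2, swap → [8, 14, 92, 32, 27, 13, 43, 56, 38, 76]
  92 vs smaller child 13 at index 5, swap → [8, 14, 13, 32, 27, 92, 43, 56, 38, 76]
extract-min #2 returns 8:
  remove root 8; move last element 76 to root → [76, 14, 13, 32, 27, 92, 43, 56, 38]
  76 vs smaller child 13 at index 2, swap → [13, 14, 76, 32, 27, 92, 43, 56, 38]
  76 vs smaller child 43 at index 6, swap → [13, 14, 43, 32, 27, 92, 76, 56, 38]
extract-min #3 returns 13:
  remove root 13; move last element 38 to root → [38, 14, 43, 32, 27, 92, 76, 56]
  38 vs smaller child 14 at index 1, swap → [14, 38, 43, 32, 27, 92, 76, 56]
  38 vs smaller child 27 at index 4, swap → [14, 27, 43, 32, 38, 92, 76, 56]
extract-min #4 returns 14:
  remove root 14; move last element 56 to root → [56, 27, 43, 32, 38, 92, 76]
  56 vs smaller child 27 at index 1, swap → [27, 56, 43, 32, 38, 92, 76]
  56 vs smaller child 32 at index 3, swap → [27, 32, 43, 56, 38, 92, 76]

[27, 32, 43, 56, 38, 92, 76]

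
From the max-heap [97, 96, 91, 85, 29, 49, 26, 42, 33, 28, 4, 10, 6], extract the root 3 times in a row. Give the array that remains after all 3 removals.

[85, 42, 49, 33, 29, 10, 26, 6, 4, 28]

extract-max #1 returns 97:
  remove root 97; move last element 6 to root → [6, 96, 91, 85, 29, 49, 26, 42, 33, 28, 4, 10]
  6 vs larger child 96 at index 1, swap → [96, 6, 91, 85, 29, 49, 26, 42, 33, 28, 4, 10]
  6 vs larger child 85 at index 3, swap → [96, 85, 91, 6, 29, 49, 26, 42, 33, 28, 4, 10]
  6 vs larger child 42 at index 7, swap → [96, 85, 91, 42, 29, 49, 26, 6, 33, 28, 4, 10]
extract-max #2 returns 96:
  remove root 96; move last element 10 to root → [10, 85, 91, 42, 29, 49, 26, 6, 33, 28, 4]
  10 vs larger child 91 at index 2, swap → [91, 85, 10, 42, 29, 49, 26, 6, 33, 28, 4]
  10 vs larger child 49 at index 5, swap → [91, 85, 49, 42, 29, 10, 26, 6, 33, 28, 4]
extract-max #3 returns 91:
  remove root 91; move last element 4 to root → [4, 85, 49, 42, 29, 10, 26, 6, 33, 28]
  4 vs larger child 85 at index 1, swap → [85, 4, 49, 42, 29, 10, 26, 6, 33, 28]
  4 vs larger child 42 at index 3, swap → [85, 42, 49, 4, 29, 10, 26, 6, 33, 28]
  4 vs larger child 33 at index 8, swap → [85, 42, 49, 33, 29, 10, 26, 6, 4, 28]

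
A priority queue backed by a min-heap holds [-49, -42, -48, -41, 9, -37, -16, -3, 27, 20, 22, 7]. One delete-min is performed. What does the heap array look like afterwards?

[-48, -42, -37, -41, 9, 7, -16, -3, 27, 20, 22]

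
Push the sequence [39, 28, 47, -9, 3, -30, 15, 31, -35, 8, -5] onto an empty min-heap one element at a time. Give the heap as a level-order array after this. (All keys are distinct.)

[-35, -30, -9, 3, -5, 47, 15, 39, 31, 28, 8]

Insert 39:
  append 39 at index 0 → [39] (no swap needed)
Insert 28:
  append 28 at index 1 → [39, 28]
  28 < parent 39 at index 0, swap → [28, 39]
Insert 47:
  append 47 at index 2 → [28, 39, 47] (no swap needed)
Insert -9:
  append -9 at index 3 → [28, 39, 47, -9]
  -9 < parent 39 at index 1, swap → [28, -9, 47, 39]
  -9 < parent 28 at index 0, swap → [-9, 28, 47, 39]
Insert 3:
  append 3 at index 4 → [-9, 28, 47, 39, 3]
  3 < parent 28 at index 1, swap → [-9, 3, 47, 39, 28]
Insert -30:
  append -30 at index 5 → [-9, 3, 47, 39, 28, -30]
  -30 < parent 47 at index 2, swap → [-9, 3, -30, 39, 28, 47]
  -30 < parent -9 at index 0, swap → [-30, 3, -9, 39, 28, 47]
Insert 15:
  append 15 at index 6 → [-30, 3, -9, 39, 28, 47, 15] (no swap needed)
Insert 31:
  append 31 at index 7 → [-30, 3, -9, 39, 28, 47, 15, 31]
  31 < parent 39 at index 3, swap → [-30, 3, -9, 31, 28, 47, 15, 39]
Insert -35:
  append -35 at index 8 → [-30, 3, -9, 31, 28, 47, 15, 39, -35]
  -35 < parent 31 at index 3, swap → [-30, 3, -9, -35, 28, 47, 15, 39, 31]
  -35 < parent 3 at index 1, swap → [-30, -35, -9, 3, 28, 47, 15, 39, 31]
  -35 < parent -30 at index 0, swap → [-35, -30, -9, 3, 28, 47, 15, 39, 31]
Insert 8:
  append 8 at index 9 → [-35, -30, -9, 3, 28, 47, 15, 39, 31, 8]
  8 < parent 28 at index 4, swap → [-35, -30, -9, 3, 8, 47, 15, 39, 31, 28]
Insert -5:
  append -5 at index 10 → [-35, -30, -9, 3, 8, 47, 15, 39, 31, 28, -5]
  -5 < parent 8 at index 4, swap → [-35, -30, -9, 3, -5, 47, 15, 39, 31, 28, 8]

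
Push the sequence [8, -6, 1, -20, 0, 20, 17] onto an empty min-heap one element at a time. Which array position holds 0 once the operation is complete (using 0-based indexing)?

4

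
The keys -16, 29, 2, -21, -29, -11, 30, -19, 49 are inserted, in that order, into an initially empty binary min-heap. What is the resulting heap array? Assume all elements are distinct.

Insert -16:
  append -16 at index 0 → [-16] (no swap needed)
Insert 29:
  append 29 at index 1 → [-16, 29] (no swap needed)
Insert 2:
  append 2 at index 2 → [-16, 29, 2] (no swap needed)
Insert -21:
  append -21 at index 3 → [-16, 29, 2, -21]
  -21 < parent 29 at index 1, swap → [-16, -21, 2, 29]
  -21 < parent -16 at index 0, swap → [-21, -16, 2, 29]
Insert -29:
  append -29 at index 4 → [-21, -16, 2, 29, -29]
  -29 < parent -16 at index 1, swap → [-21, -29, 2, 29, -16]
  -29 < parent -21 at index 0, swap → [-29, -21, 2, 29, -16]
Insert -11:
  append -11 at index 5 → [-29, -21, 2, 29, -16, -11]
  -11 < parent 2 at index 2, swap → [-29, -21, -11, 29, -16, 2]
Insert 30:
  append 30 at index 6 → [-29, -21, -11, 29, -16, 2, 30] (no swap needed)
Insert -19:
  append -19 at index 7 → [-29, -21, -11, 29, -16, 2, 30, -19]
  -19 < parent 29 at index 3, swap → [-29, -21, -11, -19, -16, 2, 30, 29]
Insert 49:
  append 49 at index 8 → [-29, -21, -11, -19, -16, 2, 30, 29, 49] (no swap needed)

[-29, -21, -11, -19, -16, 2, 30, 29, 49]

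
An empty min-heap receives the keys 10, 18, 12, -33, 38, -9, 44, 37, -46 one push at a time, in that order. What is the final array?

[-46, -33, -9, 10, 38, 12, 44, 37, 18]

Insert 10:
  append 10 at index 0 → [10] (no swap needed)
Insert 18:
  append 18 at index 1 → [10, 18] (no swap needed)
Insert 12:
  append 12 at index 2 → [10, 18, 12] (no swap needed)
Insert -33:
  append -33 at index 3 → [10, 18, 12, -33]
  -33 < parent 18 at index 1, swap → [10, -33, 12, 18]
  -33 < parent 10 at index 0, swap → [-33, 10, 12, 18]
Insert 38:
  append 38 at index 4 → [-33, 10, 12, 18, 38] (no swap needed)
Insert -9:
  append -9 at index 5 → [-33, 10, 12, 18, 38, -9]
  -9 < parent 12 at index 2, swap → [-33, 10, -9, 18, 38, 12]
Insert 44:
  append 44 at index 6 → [-33, 10, -9, 18, 38, 12, 44] (no swap needed)
Insert 37:
  append 37 at index 7 → [-33, 10, -9, 18, 38, 12, 44, 37] (no swap needed)
Insert -46:
  append -46 at index 8 → [-33, 10, -9, 18, 38, 12, 44, 37, -46]
  -46 < parent 18 at index 3, swap → [-33, 10, -9, -46, 38, 12, 44, 37, 18]
  -46 < parent 10 at index 1, swap → [-33, -46, -9, 10, 38, 12, 44, 37, 18]
  -46 < parent -33 at index 0, swap → [-46, -33, -9, 10, 38, 12, 44, 37, 18]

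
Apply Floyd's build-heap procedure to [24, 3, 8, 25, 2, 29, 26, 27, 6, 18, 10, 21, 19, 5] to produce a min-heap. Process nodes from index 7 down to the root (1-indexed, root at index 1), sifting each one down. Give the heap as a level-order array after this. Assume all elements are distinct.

sift down from index 7:
  26 vs only child 5 at index 14, swap → [24, 3, 8, 25, 2, 29, 5, 27, 6, 18, 10, 21, 19, 26]
sift down from index 6:
  29 vs smaller child 19 at index 13, swap → [24, 3, 8, 25, 2, 19, 5, 27, 6, 18, 10, 21, 29, 26]
sift down from index 5: already satisfies heap property
sift down from index 4:
  25 vs smaller child 6 at index 9, swap → [24, 3, 8, 6, 2, 19, 5, 27, 25, 18, 10, 21, 29, 26]
sift down from index 3:
  8 vs smaller child 5 at index 7, swap → [24, 3, 5, 6, 2, 19, 8, 27, 25, 18, 10, 21, 29, 26]
sift down from index 2:
  3 vs smaller child 2 at index 5, swap → [24, 2, 5, 6, 3, 19, 8, 27, 25, 18, 10, 21, 29, 26]
sift down from index 1:
  24 vs smaller child 2 at index 2, swap → [2, 24, 5, 6, 3, 19, 8, 27, 25, 18, 10, 21, 29, 26]
  24 vs smaller child 3 at index 5, swap → [2, 3, 5, 6, 24, 19, 8, 27, 25, 18, 10, 21, 29, 26]
  24 vs smaller child 10 at index 11, swap → [2, 3, 5, 6, 10, 19, 8, 27, 25, 18, 24, 21, 29, 26]

[2, 3, 5, 6, 10, 19, 8, 27, 25, 18, 24, 21, 29, 26]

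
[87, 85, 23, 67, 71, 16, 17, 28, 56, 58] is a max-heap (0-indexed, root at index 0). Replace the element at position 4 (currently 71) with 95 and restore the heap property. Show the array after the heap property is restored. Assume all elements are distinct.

[95, 87, 23, 67, 85, 16, 17, 28, 56, 58]

set index 4 from 71 to 95 → [87, 85, 23, 67, 95, 16, 17, 28, 56, 58]
95 > parent 85 at index 1, swap → [87, 95, 23, 67, 85, 16, 17, 28, 56, 58]
95 > parent 87 at index 0, swap → [95, 87, 23, 67, 85, 16, 17, 28, 56, 58]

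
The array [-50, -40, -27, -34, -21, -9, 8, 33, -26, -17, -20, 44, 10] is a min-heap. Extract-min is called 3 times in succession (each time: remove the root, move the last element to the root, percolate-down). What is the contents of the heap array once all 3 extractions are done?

extract-min #1 returns -50:
  remove root -50; move last element 10 to root → [10, -40, -27, -34, -21, -9, 8, 33, -26, -17, -20, 44]
  10 vs smaller child -40 at index 1, swap → [-40, 10, -27, -34, -21, -9, 8, 33, -26, -17, -20, 44]
  10 vs smaller child -34 at index 3, swap → [-40, -34, -27, 10, -21, -9, 8, 33, -26, -17, -20, 44]
  10 vs smaller child -26 at index 8, swap → [-40, -34, -27, -26, -21, -9, 8, 33, 10, -17, -20, 44]
extract-min #2 returns -40:
  remove root -40; move last element 44 to root → [44, -34, -27, -26, -21, -9, 8, 33, 10, -17, -20]
  44 vs smaller child -34 at index 1, swap → [-34, 44, -27, -26, -21, -9, 8, 33, 10, -17, -20]
  44 vs smaller child -26 at index 3, swap → [-34, -26, -27, 44, -21, -9, 8, 33, 10, -17, -20]
  44 vs smaller child 10 at index 8, swap → [-34, -26, -27, 10, -21, -9, 8, 33, 44, -17, -20]
extract-min #3 returns -34:
  remove root -34; move last element -20 to root → [-20, -26, -27, 10, -21, -9, 8, 33, 44, -17]
  -20 vs smaller child -27 at index 2, swap → [-27, -26, -20, 10, -21, -9, 8, 33, 44, -17]

[-27, -26, -20, 10, -21, -9, 8, 33, 44, -17]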